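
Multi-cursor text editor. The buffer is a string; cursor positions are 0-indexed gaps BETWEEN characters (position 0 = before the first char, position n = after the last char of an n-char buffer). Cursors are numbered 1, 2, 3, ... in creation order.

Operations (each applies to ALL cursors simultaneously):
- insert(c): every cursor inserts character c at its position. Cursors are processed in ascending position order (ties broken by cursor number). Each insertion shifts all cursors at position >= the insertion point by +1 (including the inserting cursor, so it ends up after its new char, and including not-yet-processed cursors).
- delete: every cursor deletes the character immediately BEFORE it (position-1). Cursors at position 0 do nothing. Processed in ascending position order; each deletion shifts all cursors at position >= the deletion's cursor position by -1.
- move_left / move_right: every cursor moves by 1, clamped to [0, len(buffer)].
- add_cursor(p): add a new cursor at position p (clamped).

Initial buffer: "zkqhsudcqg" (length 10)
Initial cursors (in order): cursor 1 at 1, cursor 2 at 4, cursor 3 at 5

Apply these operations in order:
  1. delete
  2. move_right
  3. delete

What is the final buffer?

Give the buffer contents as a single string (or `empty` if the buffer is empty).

Answer: dcqg

Derivation:
After op 1 (delete): buffer="kqudcqg" (len 7), cursors c1@0 c2@2 c3@2, authorship .......
After op 2 (move_right): buffer="kqudcqg" (len 7), cursors c1@1 c2@3 c3@3, authorship .......
After op 3 (delete): buffer="dcqg" (len 4), cursors c1@0 c2@0 c3@0, authorship ....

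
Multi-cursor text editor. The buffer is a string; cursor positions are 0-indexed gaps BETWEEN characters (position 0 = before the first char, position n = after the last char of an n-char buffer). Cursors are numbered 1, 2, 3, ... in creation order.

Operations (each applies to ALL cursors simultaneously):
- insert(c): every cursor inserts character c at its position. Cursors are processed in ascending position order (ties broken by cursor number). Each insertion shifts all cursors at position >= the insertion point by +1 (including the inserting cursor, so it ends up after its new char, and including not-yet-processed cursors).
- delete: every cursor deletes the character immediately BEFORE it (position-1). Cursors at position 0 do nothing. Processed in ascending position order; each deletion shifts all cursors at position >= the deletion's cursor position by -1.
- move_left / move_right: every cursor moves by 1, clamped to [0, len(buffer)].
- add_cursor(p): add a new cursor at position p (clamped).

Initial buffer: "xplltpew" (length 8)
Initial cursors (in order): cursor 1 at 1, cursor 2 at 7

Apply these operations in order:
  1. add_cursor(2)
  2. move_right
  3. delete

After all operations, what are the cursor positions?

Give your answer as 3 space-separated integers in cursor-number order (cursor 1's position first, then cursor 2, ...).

After op 1 (add_cursor(2)): buffer="xplltpew" (len 8), cursors c1@1 c3@2 c2@7, authorship ........
After op 2 (move_right): buffer="xplltpew" (len 8), cursors c1@2 c3@3 c2@8, authorship ........
After op 3 (delete): buffer="xltpe" (len 5), cursors c1@1 c3@1 c2@5, authorship .....

Answer: 1 5 1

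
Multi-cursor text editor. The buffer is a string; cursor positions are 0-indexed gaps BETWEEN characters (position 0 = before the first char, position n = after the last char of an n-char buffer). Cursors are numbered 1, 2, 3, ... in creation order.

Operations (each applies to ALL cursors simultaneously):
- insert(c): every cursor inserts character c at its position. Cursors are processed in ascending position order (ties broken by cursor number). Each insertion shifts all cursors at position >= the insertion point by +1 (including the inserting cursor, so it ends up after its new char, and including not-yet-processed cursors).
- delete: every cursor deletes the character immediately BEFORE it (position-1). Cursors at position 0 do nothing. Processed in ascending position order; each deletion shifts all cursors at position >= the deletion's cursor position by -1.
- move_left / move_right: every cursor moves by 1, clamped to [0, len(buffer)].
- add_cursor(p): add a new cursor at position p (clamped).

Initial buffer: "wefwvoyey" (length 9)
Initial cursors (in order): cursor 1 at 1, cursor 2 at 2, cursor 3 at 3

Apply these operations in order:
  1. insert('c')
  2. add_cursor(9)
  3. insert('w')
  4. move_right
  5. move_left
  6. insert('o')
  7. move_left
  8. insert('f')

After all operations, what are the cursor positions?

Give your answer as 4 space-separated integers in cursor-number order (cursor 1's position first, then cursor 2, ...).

After op 1 (insert('c')): buffer="wcecfcwvoyey" (len 12), cursors c1@2 c2@4 c3@6, authorship .1.2.3......
After op 2 (add_cursor(9)): buffer="wcecfcwvoyey" (len 12), cursors c1@2 c2@4 c3@6 c4@9, authorship .1.2.3......
After op 3 (insert('w')): buffer="wcwecwfcwwvowyey" (len 16), cursors c1@3 c2@6 c3@9 c4@13, authorship .11.22.33...4...
After op 4 (move_right): buffer="wcwecwfcwwvowyey" (len 16), cursors c1@4 c2@7 c3@10 c4@14, authorship .11.22.33...4...
After op 5 (move_left): buffer="wcwecwfcwwvowyey" (len 16), cursors c1@3 c2@6 c3@9 c4@13, authorship .11.22.33...4...
After op 6 (insert('o')): buffer="wcwoecwofcwowvowoyey" (len 20), cursors c1@4 c2@8 c3@12 c4@17, authorship .111.222.333...44...
After op 7 (move_left): buffer="wcwoecwofcwowvowoyey" (len 20), cursors c1@3 c2@7 c3@11 c4@16, authorship .111.222.333...44...
After op 8 (insert('f')): buffer="wcwfoecwfofcwfowvowfoyey" (len 24), cursors c1@4 c2@9 c3@14 c4@20, authorship .1111.2222.3333...444...

Answer: 4 9 14 20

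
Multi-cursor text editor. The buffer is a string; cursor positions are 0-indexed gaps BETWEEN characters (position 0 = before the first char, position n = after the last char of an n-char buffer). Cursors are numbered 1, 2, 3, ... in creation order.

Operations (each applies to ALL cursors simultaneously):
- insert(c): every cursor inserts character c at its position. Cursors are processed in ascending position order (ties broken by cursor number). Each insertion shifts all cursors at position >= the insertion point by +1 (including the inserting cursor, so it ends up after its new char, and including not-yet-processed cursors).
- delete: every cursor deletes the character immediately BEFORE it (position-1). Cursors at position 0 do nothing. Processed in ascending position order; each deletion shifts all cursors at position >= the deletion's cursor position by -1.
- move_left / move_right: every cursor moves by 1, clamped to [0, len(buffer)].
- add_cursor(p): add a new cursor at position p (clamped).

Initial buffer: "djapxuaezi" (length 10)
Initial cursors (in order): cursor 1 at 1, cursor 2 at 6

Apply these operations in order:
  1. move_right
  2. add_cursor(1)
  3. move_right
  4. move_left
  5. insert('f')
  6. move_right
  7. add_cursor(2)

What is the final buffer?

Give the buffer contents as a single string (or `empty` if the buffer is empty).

Answer: dfjfapxuafezi

Derivation:
After op 1 (move_right): buffer="djapxuaezi" (len 10), cursors c1@2 c2@7, authorship ..........
After op 2 (add_cursor(1)): buffer="djapxuaezi" (len 10), cursors c3@1 c1@2 c2@7, authorship ..........
After op 3 (move_right): buffer="djapxuaezi" (len 10), cursors c3@2 c1@3 c2@8, authorship ..........
After op 4 (move_left): buffer="djapxuaezi" (len 10), cursors c3@1 c1@2 c2@7, authorship ..........
After op 5 (insert('f')): buffer="dfjfapxuafezi" (len 13), cursors c3@2 c1@4 c2@10, authorship .3.1.....2...
After op 6 (move_right): buffer="dfjfapxuafezi" (len 13), cursors c3@3 c1@5 c2@11, authorship .3.1.....2...
After op 7 (add_cursor(2)): buffer="dfjfapxuafezi" (len 13), cursors c4@2 c3@3 c1@5 c2@11, authorship .3.1.....2...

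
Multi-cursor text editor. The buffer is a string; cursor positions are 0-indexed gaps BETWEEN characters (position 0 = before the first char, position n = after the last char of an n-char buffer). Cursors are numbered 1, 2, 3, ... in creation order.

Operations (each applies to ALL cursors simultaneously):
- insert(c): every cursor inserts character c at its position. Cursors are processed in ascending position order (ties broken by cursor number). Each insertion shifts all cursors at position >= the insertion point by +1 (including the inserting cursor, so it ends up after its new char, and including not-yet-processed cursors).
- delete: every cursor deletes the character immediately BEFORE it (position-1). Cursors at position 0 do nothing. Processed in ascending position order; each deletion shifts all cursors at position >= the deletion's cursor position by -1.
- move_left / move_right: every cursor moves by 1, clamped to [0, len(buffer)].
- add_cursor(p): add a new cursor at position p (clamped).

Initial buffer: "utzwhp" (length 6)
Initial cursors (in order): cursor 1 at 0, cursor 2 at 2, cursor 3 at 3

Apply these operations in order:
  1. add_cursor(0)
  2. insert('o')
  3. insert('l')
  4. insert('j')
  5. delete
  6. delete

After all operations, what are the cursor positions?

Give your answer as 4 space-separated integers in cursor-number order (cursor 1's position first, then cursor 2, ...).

After op 1 (add_cursor(0)): buffer="utzwhp" (len 6), cursors c1@0 c4@0 c2@2 c3@3, authorship ......
After op 2 (insert('o')): buffer="ooutozowhp" (len 10), cursors c1@2 c4@2 c2@5 c3@7, authorship 14..2.3...
After op 3 (insert('l')): buffer="oollutolzolwhp" (len 14), cursors c1@4 c4@4 c2@8 c3@11, authorship 1414..22.33...
After op 4 (insert('j')): buffer="oolljjutoljzoljwhp" (len 18), cursors c1@6 c4@6 c2@11 c3@15, authorship 141414..222.333...
After op 5 (delete): buffer="oollutolzolwhp" (len 14), cursors c1@4 c4@4 c2@8 c3@11, authorship 1414..22.33...
After op 6 (delete): buffer="ooutozowhp" (len 10), cursors c1@2 c4@2 c2@5 c3@7, authorship 14..2.3...

Answer: 2 5 7 2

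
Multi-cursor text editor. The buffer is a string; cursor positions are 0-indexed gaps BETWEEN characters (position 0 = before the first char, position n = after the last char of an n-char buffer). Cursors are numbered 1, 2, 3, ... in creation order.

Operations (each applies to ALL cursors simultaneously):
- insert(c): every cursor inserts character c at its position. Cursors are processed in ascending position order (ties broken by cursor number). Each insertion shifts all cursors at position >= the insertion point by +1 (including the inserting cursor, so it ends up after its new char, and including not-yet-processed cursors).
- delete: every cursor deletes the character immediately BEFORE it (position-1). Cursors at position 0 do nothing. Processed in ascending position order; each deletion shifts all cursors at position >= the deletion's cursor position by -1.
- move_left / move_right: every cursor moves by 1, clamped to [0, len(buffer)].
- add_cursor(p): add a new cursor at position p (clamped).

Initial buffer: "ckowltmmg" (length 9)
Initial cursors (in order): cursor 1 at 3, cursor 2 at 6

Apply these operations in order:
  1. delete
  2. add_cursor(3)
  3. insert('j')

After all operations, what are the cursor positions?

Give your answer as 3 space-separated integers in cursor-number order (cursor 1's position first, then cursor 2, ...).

Answer: 3 7 5

Derivation:
After op 1 (delete): buffer="ckwlmmg" (len 7), cursors c1@2 c2@4, authorship .......
After op 2 (add_cursor(3)): buffer="ckwlmmg" (len 7), cursors c1@2 c3@3 c2@4, authorship .......
After op 3 (insert('j')): buffer="ckjwjljmmg" (len 10), cursors c1@3 c3@5 c2@7, authorship ..1.3.2...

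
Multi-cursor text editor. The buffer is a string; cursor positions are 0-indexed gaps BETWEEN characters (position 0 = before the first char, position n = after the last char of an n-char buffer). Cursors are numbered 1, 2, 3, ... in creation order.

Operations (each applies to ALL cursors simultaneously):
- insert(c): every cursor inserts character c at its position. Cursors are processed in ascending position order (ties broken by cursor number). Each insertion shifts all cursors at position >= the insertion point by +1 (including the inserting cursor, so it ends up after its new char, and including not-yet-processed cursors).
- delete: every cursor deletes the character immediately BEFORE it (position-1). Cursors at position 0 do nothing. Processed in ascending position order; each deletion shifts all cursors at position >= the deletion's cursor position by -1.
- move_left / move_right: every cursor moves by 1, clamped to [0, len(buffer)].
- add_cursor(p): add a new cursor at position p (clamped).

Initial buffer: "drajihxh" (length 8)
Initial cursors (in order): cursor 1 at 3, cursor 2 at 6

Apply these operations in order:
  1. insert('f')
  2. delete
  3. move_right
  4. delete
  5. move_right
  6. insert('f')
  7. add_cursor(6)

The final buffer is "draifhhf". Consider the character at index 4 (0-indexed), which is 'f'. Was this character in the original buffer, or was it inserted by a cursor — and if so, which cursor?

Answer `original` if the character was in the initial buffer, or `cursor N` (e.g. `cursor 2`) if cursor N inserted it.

After op 1 (insert('f')): buffer="drafjihfxh" (len 10), cursors c1@4 c2@8, authorship ...1...2..
After op 2 (delete): buffer="drajihxh" (len 8), cursors c1@3 c2@6, authorship ........
After op 3 (move_right): buffer="drajihxh" (len 8), cursors c1@4 c2@7, authorship ........
After op 4 (delete): buffer="draihh" (len 6), cursors c1@3 c2@5, authorship ......
After op 5 (move_right): buffer="draihh" (len 6), cursors c1@4 c2@6, authorship ......
After op 6 (insert('f')): buffer="draifhhf" (len 8), cursors c1@5 c2@8, authorship ....1..2
After op 7 (add_cursor(6)): buffer="draifhhf" (len 8), cursors c1@5 c3@6 c2@8, authorship ....1..2
Authorship (.=original, N=cursor N): . . . . 1 . . 2
Index 4: author = 1

Answer: cursor 1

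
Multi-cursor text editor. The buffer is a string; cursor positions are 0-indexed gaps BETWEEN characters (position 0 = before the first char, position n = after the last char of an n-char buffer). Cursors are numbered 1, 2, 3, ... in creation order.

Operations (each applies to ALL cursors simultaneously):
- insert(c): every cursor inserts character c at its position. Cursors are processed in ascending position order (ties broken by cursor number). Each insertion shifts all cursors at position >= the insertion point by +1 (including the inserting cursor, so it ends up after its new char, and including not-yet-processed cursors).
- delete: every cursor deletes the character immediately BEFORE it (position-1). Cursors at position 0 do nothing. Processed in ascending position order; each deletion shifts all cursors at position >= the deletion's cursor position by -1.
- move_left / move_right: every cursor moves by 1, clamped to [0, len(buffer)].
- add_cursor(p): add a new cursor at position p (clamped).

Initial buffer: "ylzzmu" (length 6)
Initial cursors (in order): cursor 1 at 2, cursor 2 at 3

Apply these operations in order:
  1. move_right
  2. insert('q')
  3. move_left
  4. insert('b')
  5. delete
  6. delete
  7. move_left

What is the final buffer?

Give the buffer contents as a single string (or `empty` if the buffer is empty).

After op 1 (move_right): buffer="ylzzmu" (len 6), cursors c1@3 c2@4, authorship ......
After op 2 (insert('q')): buffer="ylzqzqmu" (len 8), cursors c1@4 c2@6, authorship ...1.2..
After op 3 (move_left): buffer="ylzqzqmu" (len 8), cursors c1@3 c2@5, authorship ...1.2..
After op 4 (insert('b')): buffer="ylzbqzbqmu" (len 10), cursors c1@4 c2@7, authorship ...11.22..
After op 5 (delete): buffer="ylzqzqmu" (len 8), cursors c1@3 c2@5, authorship ...1.2..
After op 6 (delete): buffer="ylqqmu" (len 6), cursors c1@2 c2@3, authorship ..12..
After op 7 (move_left): buffer="ylqqmu" (len 6), cursors c1@1 c2@2, authorship ..12..

Answer: ylqqmu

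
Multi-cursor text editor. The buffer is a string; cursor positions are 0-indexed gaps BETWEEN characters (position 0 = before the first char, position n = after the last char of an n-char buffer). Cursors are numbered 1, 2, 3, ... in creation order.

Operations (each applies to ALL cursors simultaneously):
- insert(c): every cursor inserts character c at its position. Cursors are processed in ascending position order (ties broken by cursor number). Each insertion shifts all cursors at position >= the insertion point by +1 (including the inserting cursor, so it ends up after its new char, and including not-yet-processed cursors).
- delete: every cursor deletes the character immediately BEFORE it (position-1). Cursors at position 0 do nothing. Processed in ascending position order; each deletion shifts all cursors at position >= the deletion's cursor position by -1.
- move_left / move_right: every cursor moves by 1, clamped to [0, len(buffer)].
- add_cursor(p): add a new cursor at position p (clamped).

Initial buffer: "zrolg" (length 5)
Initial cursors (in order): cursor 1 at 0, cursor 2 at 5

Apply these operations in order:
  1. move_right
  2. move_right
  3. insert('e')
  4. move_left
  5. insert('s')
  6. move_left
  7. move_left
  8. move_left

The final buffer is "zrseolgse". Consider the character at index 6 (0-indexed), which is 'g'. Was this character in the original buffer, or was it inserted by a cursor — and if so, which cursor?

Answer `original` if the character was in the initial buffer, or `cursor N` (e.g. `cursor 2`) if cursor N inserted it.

Answer: original

Derivation:
After op 1 (move_right): buffer="zrolg" (len 5), cursors c1@1 c2@5, authorship .....
After op 2 (move_right): buffer="zrolg" (len 5), cursors c1@2 c2@5, authorship .....
After op 3 (insert('e')): buffer="zreolge" (len 7), cursors c1@3 c2@7, authorship ..1...2
After op 4 (move_left): buffer="zreolge" (len 7), cursors c1@2 c2@6, authorship ..1...2
After op 5 (insert('s')): buffer="zrseolgse" (len 9), cursors c1@3 c2@8, authorship ..11...22
After op 6 (move_left): buffer="zrseolgse" (len 9), cursors c1@2 c2@7, authorship ..11...22
After op 7 (move_left): buffer="zrseolgse" (len 9), cursors c1@1 c2@6, authorship ..11...22
After op 8 (move_left): buffer="zrseolgse" (len 9), cursors c1@0 c2@5, authorship ..11...22
Authorship (.=original, N=cursor N): . . 1 1 . . . 2 2
Index 6: author = original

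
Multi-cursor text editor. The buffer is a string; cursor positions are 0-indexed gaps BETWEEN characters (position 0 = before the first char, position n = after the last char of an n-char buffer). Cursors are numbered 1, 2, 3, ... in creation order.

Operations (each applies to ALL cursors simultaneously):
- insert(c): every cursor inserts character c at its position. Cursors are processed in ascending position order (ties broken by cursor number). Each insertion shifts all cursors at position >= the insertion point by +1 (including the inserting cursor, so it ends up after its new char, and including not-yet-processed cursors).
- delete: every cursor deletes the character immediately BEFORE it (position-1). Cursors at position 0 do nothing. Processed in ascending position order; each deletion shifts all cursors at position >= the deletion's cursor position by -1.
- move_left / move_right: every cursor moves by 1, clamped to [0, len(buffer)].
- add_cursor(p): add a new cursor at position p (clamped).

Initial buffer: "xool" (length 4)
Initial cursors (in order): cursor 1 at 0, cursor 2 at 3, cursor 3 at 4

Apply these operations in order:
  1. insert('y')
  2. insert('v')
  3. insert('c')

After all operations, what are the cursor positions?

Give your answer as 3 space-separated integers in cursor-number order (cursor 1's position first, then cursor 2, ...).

Answer: 3 9 13

Derivation:
After op 1 (insert('y')): buffer="yxooyly" (len 7), cursors c1@1 c2@5 c3@7, authorship 1...2.3
After op 2 (insert('v')): buffer="yvxooyvlyv" (len 10), cursors c1@2 c2@7 c3@10, authorship 11...22.33
After op 3 (insert('c')): buffer="yvcxooyvclyvc" (len 13), cursors c1@3 c2@9 c3@13, authorship 111...222.333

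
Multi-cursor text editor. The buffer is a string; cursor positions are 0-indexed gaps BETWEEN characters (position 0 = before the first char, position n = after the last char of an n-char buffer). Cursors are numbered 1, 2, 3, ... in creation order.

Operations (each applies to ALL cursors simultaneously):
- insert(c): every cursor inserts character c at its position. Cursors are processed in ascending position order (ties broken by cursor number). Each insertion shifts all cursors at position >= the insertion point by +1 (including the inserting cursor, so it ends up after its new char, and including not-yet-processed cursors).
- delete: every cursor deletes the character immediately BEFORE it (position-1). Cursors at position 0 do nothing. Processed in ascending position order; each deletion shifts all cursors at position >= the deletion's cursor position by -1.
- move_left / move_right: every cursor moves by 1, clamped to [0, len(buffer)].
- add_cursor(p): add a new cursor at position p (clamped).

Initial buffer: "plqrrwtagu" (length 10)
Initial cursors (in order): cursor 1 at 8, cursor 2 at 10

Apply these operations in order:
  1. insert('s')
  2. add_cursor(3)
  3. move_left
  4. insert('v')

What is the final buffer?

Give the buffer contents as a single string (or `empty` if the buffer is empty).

After op 1 (insert('s')): buffer="plqrrwtasgus" (len 12), cursors c1@9 c2@12, authorship ........1..2
After op 2 (add_cursor(3)): buffer="plqrrwtasgus" (len 12), cursors c3@3 c1@9 c2@12, authorship ........1..2
After op 3 (move_left): buffer="plqrrwtasgus" (len 12), cursors c3@2 c1@8 c2@11, authorship ........1..2
After op 4 (insert('v')): buffer="plvqrrwtavsguvs" (len 15), cursors c3@3 c1@10 c2@14, authorship ..3......11..22

Answer: plvqrrwtavsguvs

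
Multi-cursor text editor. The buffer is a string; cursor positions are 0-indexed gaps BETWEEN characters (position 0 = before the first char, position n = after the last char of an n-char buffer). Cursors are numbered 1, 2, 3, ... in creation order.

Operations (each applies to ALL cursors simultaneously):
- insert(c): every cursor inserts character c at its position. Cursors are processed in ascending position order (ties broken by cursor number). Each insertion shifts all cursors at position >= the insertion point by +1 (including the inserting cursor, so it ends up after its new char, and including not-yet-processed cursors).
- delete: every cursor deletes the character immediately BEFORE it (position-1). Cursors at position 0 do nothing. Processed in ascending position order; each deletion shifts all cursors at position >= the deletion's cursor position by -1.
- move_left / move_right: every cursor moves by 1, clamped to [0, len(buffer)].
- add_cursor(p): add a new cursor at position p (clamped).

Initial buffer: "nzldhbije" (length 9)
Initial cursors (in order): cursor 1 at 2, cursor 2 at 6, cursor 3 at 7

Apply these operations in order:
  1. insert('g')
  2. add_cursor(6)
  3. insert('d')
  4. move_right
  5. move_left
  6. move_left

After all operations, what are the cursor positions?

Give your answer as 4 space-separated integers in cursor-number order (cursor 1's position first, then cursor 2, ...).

After op 1 (insert('g')): buffer="nzgldhbgigje" (len 12), cursors c1@3 c2@8 c3@10, authorship ..1....2.3..
After op 2 (add_cursor(6)): buffer="nzgldhbgigje" (len 12), cursors c1@3 c4@6 c2@8 c3@10, authorship ..1....2.3..
After op 3 (insert('d')): buffer="nzgdldhdbgdigdje" (len 16), cursors c1@4 c4@8 c2@11 c3@14, authorship ..11...4.22.33..
After op 4 (move_right): buffer="nzgdldhdbgdigdje" (len 16), cursors c1@5 c4@9 c2@12 c3@15, authorship ..11...4.22.33..
After op 5 (move_left): buffer="nzgdldhdbgdigdje" (len 16), cursors c1@4 c4@8 c2@11 c3@14, authorship ..11...4.22.33..
After op 6 (move_left): buffer="nzgdldhdbgdigdje" (len 16), cursors c1@3 c4@7 c2@10 c3@13, authorship ..11...4.22.33..

Answer: 3 10 13 7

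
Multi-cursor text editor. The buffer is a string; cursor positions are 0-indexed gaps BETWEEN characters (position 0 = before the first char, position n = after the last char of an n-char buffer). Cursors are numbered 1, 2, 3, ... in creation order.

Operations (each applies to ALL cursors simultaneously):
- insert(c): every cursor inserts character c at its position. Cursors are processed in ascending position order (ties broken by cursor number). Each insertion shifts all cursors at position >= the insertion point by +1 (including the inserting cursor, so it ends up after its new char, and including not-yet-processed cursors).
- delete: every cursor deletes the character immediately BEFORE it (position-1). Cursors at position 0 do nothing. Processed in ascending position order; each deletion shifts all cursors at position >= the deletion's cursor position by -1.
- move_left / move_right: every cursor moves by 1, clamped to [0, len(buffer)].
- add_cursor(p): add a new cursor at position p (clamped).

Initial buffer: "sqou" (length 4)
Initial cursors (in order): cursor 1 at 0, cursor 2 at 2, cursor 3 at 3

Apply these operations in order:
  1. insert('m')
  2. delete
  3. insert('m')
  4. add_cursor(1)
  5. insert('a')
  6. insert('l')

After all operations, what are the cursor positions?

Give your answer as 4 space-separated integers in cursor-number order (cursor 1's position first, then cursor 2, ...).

After op 1 (insert('m')): buffer="msqmomu" (len 7), cursors c1@1 c2@4 c3@6, authorship 1..2.3.
After op 2 (delete): buffer="sqou" (len 4), cursors c1@0 c2@2 c3@3, authorship ....
After op 3 (insert('m')): buffer="msqmomu" (len 7), cursors c1@1 c2@4 c3@6, authorship 1..2.3.
After op 4 (add_cursor(1)): buffer="msqmomu" (len 7), cursors c1@1 c4@1 c2@4 c3@6, authorship 1..2.3.
After op 5 (insert('a')): buffer="maasqmaomau" (len 11), cursors c1@3 c4@3 c2@7 c3@10, authorship 114..22.33.
After op 6 (insert('l')): buffer="maallsqmalomalu" (len 15), cursors c1@5 c4@5 c2@10 c3@14, authorship 11414..222.333.

Answer: 5 10 14 5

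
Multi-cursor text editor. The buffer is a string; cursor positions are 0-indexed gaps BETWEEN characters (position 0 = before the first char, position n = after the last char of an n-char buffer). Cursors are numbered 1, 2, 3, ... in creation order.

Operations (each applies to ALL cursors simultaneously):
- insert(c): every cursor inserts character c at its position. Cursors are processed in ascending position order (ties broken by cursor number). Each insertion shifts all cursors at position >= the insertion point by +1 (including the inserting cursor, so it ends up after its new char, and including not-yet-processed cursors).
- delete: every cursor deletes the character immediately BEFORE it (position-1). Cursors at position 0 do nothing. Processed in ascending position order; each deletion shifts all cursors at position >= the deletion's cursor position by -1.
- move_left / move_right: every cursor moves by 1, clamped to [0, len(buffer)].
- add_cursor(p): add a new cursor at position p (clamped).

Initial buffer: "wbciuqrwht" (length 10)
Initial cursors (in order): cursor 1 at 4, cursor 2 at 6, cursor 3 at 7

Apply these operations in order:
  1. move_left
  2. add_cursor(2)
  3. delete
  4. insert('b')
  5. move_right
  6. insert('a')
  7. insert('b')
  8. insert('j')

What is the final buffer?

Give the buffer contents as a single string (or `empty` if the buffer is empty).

After op 1 (move_left): buffer="wbciuqrwht" (len 10), cursors c1@3 c2@5 c3@6, authorship ..........
After op 2 (add_cursor(2)): buffer="wbciuqrwht" (len 10), cursors c4@2 c1@3 c2@5 c3@6, authorship ..........
After op 3 (delete): buffer="wirwht" (len 6), cursors c1@1 c4@1 c2@2 c3@2, authorship ......
After op 4 (insert('b')): buffer="wbbibbrwht" (len 10), cursors c1@3 c4@3 c2@6 c3@6, authorship .14.23....
After op 5 (move_right): buffer="wbbibbrwht" (len 10), cursors c1@4 c4@4 c2@7 c3@7, authorship .14.23....
After op 6 (insert('a')): buffer="wbbiaabbraawht" (len 14), cursors c1@6 c4@6 c2@11 c3@11, authorship .14.1423.23...
After op 7 (insert('b')): buffer="wbbiaabbbbraabbwht" (len 18), cursors c1@8 c4@8 c2@15 c3@15, authorship .14.141423.2323...
After op 8 (insert('j')): buffer="wbbiaabbjjbbraabbjjwht" (len 22), cursors c1@10 c4@10 c2@19 c3@19, authorship .14.14141423.232323...

Answer: wbbiaabbjjbbraabbjjwht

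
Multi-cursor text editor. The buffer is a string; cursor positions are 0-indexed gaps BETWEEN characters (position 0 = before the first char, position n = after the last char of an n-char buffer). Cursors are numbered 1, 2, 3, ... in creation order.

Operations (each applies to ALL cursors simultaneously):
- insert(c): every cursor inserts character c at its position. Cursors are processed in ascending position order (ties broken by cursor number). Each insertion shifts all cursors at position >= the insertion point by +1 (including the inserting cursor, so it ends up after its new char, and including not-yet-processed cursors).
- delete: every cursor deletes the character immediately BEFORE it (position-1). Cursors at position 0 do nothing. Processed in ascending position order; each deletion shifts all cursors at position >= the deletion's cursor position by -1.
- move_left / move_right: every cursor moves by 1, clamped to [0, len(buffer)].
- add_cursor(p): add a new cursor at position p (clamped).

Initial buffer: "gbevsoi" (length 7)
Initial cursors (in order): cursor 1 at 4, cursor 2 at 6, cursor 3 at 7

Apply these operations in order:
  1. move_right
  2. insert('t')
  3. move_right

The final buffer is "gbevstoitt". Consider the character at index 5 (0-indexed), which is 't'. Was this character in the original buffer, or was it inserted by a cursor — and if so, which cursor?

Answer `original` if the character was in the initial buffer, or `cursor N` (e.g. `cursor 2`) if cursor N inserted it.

After op 1 (move_right): buffer="gbevsoi" (len 7), cursors c1@5 c2@7 c3@7, authorship .......
After op 2 (insert('t')): buffer="gbevstoitt" (len 10), cursors c1@6 c2@10 c3@10, authorship .....1..23
After op 3 (move_right): buffer="gbevstoitt" (len 10), cursors c1@7 c2@10 c3@10, authorship .....1..23
Authorship (.=original, N=cursor N): . . . . . 1 . . 2 3
Index 5: author = 1

Answer: cursor 1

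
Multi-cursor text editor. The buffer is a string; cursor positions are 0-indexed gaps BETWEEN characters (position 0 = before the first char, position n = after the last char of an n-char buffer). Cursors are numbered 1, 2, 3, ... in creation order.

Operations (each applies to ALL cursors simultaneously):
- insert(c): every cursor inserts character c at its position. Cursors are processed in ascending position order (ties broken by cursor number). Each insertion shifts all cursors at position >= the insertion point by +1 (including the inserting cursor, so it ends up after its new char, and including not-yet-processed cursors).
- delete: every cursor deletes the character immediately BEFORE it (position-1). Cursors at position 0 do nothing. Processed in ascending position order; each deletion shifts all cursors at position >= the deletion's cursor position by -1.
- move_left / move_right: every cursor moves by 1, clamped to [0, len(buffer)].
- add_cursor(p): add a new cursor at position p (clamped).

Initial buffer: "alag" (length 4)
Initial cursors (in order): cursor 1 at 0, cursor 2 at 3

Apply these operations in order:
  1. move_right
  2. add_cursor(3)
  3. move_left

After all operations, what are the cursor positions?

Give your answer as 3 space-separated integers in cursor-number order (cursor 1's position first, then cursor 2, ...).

After op 1 (move_right): buffer="alag" (len 4), cursors c1@1 c2@4, authorship ....
After op 2 (add_cursor(3)): buffer="alag" (len 4), cursors c1@1 c3@3 c2@4, authorship ....
After op 3 (move_left): buffer="alag" (len 4), cursors c1@0 c3@2 c2@3, authorship ....

Answer: 0 3 2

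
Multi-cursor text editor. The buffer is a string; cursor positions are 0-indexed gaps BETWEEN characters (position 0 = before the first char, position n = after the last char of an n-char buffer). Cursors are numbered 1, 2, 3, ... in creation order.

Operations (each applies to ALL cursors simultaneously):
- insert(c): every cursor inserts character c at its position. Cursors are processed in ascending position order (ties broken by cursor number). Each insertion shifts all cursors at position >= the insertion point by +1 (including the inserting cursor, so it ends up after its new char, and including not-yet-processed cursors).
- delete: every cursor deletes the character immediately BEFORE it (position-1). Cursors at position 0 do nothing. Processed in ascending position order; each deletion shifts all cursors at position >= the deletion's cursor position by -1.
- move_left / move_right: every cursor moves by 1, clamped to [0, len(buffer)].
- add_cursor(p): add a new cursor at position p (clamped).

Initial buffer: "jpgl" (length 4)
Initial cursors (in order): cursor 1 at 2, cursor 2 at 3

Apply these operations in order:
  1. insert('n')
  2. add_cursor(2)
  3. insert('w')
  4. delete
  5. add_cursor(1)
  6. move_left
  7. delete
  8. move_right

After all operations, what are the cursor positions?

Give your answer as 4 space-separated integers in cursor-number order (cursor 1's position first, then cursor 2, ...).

Answer: 1 2 1 1

Derivation:
After op 1 (insert('n')): buffer="jpngnl" (len 6), cursors c1@3 c2@5, authorship ..1.2.
After op 2 (add_cursor(2)): buffer="jpngnl" (len 6), cursors c3@2 c1@3 c2@5, authorship ..1.2.
After op 3 (insert('w')): buffer="jpwnwgnwl" (len 9), cursors c3@3 c1@5 c2@8, authorship ..311.22.
After op 4 (delete): buffer="jpngnl" (len 6), cursors c3@2 c1@3 c2@5, authorship ..1.2.
After op 5 (add_cursor(1)): buffer="jpngnl" (len 6), cursors c4@1 c3@2 c1@3 c2@5, authorship ..1.2.
After op 6 (move_left): buffer="jpngnl" (len 6), cursors c4@0 c3@1 c1@2 c2@4, authorship ..1.2.
After op 7 (delete): buffer="nnl" (len 3), cursors c1@0 c3@0 c4@0 c2@1, authorship 12.
After op 8 (move_right): buffer="nnl" (len 3), cursors c1@1 c3@1 c4@1 c2@2, authorship 12.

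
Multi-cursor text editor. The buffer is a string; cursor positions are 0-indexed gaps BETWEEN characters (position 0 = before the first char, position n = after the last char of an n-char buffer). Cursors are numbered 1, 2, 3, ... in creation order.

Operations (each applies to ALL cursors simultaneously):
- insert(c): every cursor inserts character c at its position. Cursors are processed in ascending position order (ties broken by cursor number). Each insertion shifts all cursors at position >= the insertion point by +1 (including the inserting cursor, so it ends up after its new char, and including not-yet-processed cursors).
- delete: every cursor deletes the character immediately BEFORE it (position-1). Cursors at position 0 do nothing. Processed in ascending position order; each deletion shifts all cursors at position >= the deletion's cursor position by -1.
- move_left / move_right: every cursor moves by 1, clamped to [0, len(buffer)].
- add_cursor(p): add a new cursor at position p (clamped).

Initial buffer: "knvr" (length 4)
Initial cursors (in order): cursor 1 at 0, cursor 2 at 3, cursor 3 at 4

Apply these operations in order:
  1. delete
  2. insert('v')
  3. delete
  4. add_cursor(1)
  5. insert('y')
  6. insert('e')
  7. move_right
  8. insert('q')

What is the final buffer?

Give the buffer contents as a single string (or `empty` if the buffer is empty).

After op 1 (delete): buffer="kn" (len 2), cursors c1@0 c2@2 c3@2, authorship ..
After op 2 (insert('v')): buffer="vknvv" (len 5), cursors c1@1 c2@5 c3@5, authorship 1..23
After op 3 (delete): buffer="kn" (len 2), cursors c1@0 c2@2 c3@2, authorship ..
After op 4 (add_cursor(1)): buffer="kn" (len 2), cursors c1@0 c4@1 c2@2 c3@2, authorship ..
After op 5 (insert('y')): buffer="ykynyy" (len 6), cursors c1@1 c4@3 c2@6 c3@6, authorship 1.4.23
After op 6 (insert('e')): buffer="yekyenyyee" (len 10), cursors c1@2 c4@5 c2@10 c3@10, authorship 11.44.2323
After op 7 (move_right): buffer="yekyenyyee" (len 10), cursors c1@3 c4@6 c2@10 c3@10, authorship 11.44.2323
After op 8 (insert('q')): buffer="yekqyenqyyeeqq" (len 14), cursors c1@4 c4@8 c2@14 c3@14, authorship 11.144.4232323

Answer: yekqyenqyyeeqq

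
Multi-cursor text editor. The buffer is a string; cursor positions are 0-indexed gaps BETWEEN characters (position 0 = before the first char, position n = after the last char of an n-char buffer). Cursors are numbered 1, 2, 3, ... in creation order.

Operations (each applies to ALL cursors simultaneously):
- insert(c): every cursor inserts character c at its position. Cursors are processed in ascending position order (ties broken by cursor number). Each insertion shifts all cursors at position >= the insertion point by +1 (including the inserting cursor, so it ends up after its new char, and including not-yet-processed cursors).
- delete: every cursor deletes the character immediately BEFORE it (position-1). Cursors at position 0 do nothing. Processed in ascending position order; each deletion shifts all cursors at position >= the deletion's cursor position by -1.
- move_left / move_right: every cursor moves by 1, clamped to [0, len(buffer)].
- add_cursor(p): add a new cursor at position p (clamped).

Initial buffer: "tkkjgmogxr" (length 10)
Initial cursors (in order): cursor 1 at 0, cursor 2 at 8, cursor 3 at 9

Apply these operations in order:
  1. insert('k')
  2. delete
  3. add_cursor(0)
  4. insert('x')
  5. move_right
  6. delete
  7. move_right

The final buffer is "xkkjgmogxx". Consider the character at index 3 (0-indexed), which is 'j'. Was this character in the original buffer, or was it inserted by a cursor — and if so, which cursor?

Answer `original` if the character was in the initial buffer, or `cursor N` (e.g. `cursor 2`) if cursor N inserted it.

Answer: original

Derivation:
After op 1 (insert('k')): buffer="ktkkjgmogkxkr" (len 13), cursors c1@1 c2@10 c3@12, authorship 1........2.3.
After op 2 (delete): buffer="tkkjgmogxr" (len 10), cursors c1@0 c2@8 c3@9, authorship ..........
After op 3 (add_cursor(0)): buffer="tkkjgmogxr" (len 10), cursors c1@0 c4@0 c2@8 c3@9, authorship ..........
After op 4 (insert('x')): buffer="xxtkkjgmogxxxr" (len 14), cursors c1@2 c4@2 c2@11 c3@13, authorship 14........2.3.
After op 5 (move_right): buffer="xxtkkjgmogxxxr" (len 14), cursors c1@3 c4@3 c2@12 c3@14, authorship 14........2.3.
After op 6 (delete): buffer="xkkjgmogxx" (len 10), cursors c1@1 c4@1 c2@9 c3@10, authorship 1.......23
After op 7 (move_right): buffer="xkkjgmogxx" (len 10), cursors c1@2 c4@2 c2@10 c3@10, authorship 1.......23
Authorship (.=original, N=cursor N): 1 . . . . . . . 2 3
Index 3: author = original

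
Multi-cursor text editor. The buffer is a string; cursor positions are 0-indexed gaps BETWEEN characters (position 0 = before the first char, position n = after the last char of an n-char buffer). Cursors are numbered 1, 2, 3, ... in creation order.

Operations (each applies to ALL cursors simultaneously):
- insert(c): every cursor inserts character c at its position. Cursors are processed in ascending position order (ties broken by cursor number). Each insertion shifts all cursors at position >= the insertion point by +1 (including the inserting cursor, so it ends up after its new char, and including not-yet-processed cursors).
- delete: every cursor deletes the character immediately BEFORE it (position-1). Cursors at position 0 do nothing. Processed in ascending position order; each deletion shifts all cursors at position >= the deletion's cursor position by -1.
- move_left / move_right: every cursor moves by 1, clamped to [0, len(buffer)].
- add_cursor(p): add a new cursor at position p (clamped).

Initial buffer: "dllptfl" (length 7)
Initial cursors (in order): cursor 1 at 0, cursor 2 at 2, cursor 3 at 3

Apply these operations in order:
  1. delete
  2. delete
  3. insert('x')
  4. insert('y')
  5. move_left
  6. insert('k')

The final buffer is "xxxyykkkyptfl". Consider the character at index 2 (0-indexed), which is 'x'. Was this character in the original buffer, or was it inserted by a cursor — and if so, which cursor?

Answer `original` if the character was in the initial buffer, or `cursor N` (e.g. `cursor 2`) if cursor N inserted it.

Answer: cursor 3

Derivation:
After op 1 (delete): buffer="dptfl" (len 5), cursors c1@0 c2@1 c3@1, authorship .....
After op 2 (delete): buffer="ptfl" (len 4), cursors c1@0 c2@0 c3@0, authorship ....
After op 3 (insert('x')): buffer="xxxptfl" (len 7), cursors c1@3 c2@3 c3@3, authorship 123....
After op 4 (insert('y')): buffer="xxxyyyptfl" (len 10), cursors c1@6 c2@6 c3@6, authorship 123123....
After op 5 (move_left): buffer="xxxyyyptfl" (len 10), cursors c1@5 c2@5 c3@5, authorship 123123....
After op 6 (insert('k')): buffer="xxxyykkkyptfl" (len 13), cursors c1@8 c2@8 c3@8, authorship 123121233....
Authorship (.=original, N=cursor N): 1 2 3 1 2 1 2 3 3 . . . .
Index 2: author = 3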